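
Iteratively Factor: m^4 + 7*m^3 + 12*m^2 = (m + 3)*(m^3 + 4*m^2) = m*(m + 3)*(m^2 + 4*m) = m^2*(m + 3)*(m + 4)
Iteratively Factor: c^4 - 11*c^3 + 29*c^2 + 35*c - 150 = (c - 3)*(c^3 - 8*c^2 + 5*c + 50) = (c - 5)*(c - 3)*(c^2 - 3*c - 10) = (c - 5)^2*(c - 3)*(c + 2)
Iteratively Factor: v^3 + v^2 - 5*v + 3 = (v - 1)*(v^2 + 2*v - 3) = (v - 1)*(v + 3)*(v - 1)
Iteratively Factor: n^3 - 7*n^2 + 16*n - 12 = (n - 2)*(n^2 - 5*n + 6) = (n - 3)*(n - 2)*(n - 2)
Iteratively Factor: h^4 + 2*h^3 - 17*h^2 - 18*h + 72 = (h - 2)*(h^3 + 4*h^2 - 9*h - 36) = (h - 2)*(h + 4)*(h^2 - 9) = (h - 2)*(h + 3)*(h + 4)*(h - 3)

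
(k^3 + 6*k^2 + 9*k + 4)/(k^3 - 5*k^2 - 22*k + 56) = (k^2 + 2*k + 1)/(k^2 - 9*k + 14)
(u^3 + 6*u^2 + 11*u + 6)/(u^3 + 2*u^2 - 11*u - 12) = (u^2 + 5*u + 6)/(u^2 + u - 12)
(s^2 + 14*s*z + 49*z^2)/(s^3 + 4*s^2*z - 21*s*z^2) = (-s - 7*z)/(s*(-s + 3*z))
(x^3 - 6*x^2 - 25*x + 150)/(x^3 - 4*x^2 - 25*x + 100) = (x - 6)/(x - 4)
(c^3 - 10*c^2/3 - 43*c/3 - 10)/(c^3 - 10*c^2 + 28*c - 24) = (3*c^2 + 8*c + 5)/(3*(c^2 - 4*c + 4))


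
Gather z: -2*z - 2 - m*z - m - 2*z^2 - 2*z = -m - 2*z^2 + z*(-m - 4) - 2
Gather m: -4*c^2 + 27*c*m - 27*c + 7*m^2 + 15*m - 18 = -4*c^2 - 27*c + 7*m^2 + m*(27*c + 15) - 18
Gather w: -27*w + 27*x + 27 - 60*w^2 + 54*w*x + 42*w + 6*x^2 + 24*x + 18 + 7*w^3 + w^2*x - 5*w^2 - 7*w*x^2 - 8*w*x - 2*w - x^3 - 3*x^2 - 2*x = 7*w^3 + w^2*(x - 65) + w*(-7*x^2 + 46*x + 13) - x^3 + 3*x^2 + 49*x + 45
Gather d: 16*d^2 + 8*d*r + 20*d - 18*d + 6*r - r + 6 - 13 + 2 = 16*d^2 + d*(8*r + 2) + 5*r - 5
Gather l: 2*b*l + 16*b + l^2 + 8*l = 16*b + l^2 + l*(2*b + 8)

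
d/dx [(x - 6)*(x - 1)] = 2*x - 7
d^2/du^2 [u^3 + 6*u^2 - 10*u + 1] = 6*u + 12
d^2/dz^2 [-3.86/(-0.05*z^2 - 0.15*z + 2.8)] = (-0.0193*z^2 - 0.0579*z + 3.86*(0.1*z + 0.15)*(0.2*z + 0.3) + 1.0808)/(0.05*z^2 + 0.15*z - 2.8)^3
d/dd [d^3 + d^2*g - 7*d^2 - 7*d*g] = 3*d^2 + 2*d*g - 14*d - 7*g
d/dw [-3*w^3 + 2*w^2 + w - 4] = -9*w^2 + 4*w + 1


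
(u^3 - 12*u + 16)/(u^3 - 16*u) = (u^2 - 4*u + 4)/(u*(u - 4))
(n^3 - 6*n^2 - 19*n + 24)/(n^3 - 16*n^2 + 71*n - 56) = (n + 3)/(n - 7)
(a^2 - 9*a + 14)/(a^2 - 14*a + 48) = (a^2 - 9*a + 14)/(a^2 - 14*a + 48)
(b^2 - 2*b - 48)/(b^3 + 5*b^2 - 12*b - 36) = (b - 8)/(b^2 - b - 6)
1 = 1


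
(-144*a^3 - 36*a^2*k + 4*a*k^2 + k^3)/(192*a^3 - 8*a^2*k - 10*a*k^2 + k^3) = (-6*a - k)/(8*a - k)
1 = 1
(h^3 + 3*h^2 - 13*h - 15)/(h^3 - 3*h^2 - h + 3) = (h + 5)/(h - 1)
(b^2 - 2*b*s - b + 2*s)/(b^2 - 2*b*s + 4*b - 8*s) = (b - 1)/(b + 4)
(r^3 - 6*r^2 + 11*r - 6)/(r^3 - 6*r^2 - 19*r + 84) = (r^2 - 3*r + 2)/(r^2 - 3*r - 28)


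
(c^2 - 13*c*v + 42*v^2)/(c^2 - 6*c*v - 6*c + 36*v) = (c - 7*v)/(c - 6)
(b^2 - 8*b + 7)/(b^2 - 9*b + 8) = (b - 7)/(b - 8)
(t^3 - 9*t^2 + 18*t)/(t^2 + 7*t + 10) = t*(t^2 - 9*t + 18)/(t^2 + 7*t + 10)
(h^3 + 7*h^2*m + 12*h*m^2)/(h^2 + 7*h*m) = (h^2 + 7*h*m + 12*m^2)/(h + 7*m)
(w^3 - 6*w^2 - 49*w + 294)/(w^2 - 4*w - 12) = (w^2 - 49)/(w + 2)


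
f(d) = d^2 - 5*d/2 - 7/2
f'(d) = 2*d - 5/2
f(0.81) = -4.87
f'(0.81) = -0.88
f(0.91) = -4.95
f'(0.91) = -0.68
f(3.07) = -1.75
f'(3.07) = 3.64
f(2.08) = -4.37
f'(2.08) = 1.66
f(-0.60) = -1.64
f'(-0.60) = -3.70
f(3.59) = 0.41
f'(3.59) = 4.68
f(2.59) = -3.27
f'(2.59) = 2.68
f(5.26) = 11.02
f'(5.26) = 8.02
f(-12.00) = 170.50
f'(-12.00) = -26.50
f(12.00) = 110.50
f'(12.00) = 21.50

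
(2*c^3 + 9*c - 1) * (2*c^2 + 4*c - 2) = 4*c^5 + 8*c^4 + 14*c^3 + 34*c^2 - 22*c + 2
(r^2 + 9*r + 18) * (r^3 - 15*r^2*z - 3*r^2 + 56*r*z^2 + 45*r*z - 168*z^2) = r^5 - 15*r^4*z + 6*r^4 + 56*r^3*z^2 - 90*r^3*z - 9*r^3 + 336*r^2*z^2 + 135*r^2*z - 54*r^2 - 504*r*z^2 + 810*r*z - 3024*z^2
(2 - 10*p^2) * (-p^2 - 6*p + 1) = 10*p^4 + 60*p^3 - 12*p^2 - 12*p + 2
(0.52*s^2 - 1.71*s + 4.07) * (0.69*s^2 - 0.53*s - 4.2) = 0.3588*s^4 - 1.4555*s^3 + 1.5306*s^2 + 5.0249*s - 17.094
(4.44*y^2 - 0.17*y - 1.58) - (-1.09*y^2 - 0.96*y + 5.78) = 5.53*y^2 + 0.79*y - 7.36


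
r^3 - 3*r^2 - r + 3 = (r - 3)*(r - 1)*(r + 1)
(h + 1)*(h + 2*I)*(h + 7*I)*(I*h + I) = I*h^4 - 9*h^3 + 2*I*h^3 - 18*h^2 - 13*I*h^2 - 9*h - 28*I*h - 14*I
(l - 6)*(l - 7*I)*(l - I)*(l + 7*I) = l^4 - 6*l^3 - I*l^3 + 49*l^2 + 6*I*l^2 - 294*l - 49*I*l + 294*I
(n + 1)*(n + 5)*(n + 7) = n^3 + 13*n^2 + 47*n + 35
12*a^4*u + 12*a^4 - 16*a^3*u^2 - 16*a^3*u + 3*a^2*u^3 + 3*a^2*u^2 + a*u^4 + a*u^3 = (-2*a + u)*(-a + u)*(6*a + u)*(a*u + a)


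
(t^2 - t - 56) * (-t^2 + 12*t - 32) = -t^4 + 13*t^3 + 12*t^2 - 640*t + 1792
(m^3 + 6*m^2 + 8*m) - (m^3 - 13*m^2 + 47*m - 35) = 19*m^2 - 39*m + 35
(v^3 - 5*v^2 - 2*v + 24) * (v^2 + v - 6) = v^5 - 4*v^4 - 13*v^3 + 52*v^2 + 36*v - 144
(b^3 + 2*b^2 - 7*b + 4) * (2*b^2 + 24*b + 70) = 2*b^5 + 28*b^4 + 104*b^3 - 20*b^2 - 394*b + 280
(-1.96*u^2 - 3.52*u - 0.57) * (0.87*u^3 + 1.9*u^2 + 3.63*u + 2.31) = -1.7052*u^5 - 6.7864*u^4 - 14.2987*u^3 - 18.3882*u^2 - 10.2003*u - 1.3167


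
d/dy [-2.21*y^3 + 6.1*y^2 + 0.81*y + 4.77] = -6.63*y^2 + 12.2*y + 0.81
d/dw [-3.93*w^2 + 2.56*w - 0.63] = 2.56 - 7.86*w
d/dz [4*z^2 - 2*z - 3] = 8*z - 2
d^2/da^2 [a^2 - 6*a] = 2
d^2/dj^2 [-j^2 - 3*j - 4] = -2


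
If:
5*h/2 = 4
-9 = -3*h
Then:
No Solution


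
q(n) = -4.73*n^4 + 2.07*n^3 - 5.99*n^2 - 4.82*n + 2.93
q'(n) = -18.92*n^3 + 6.21*n^2 - 11.98*n - 4.82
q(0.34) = 0.62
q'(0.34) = -8.92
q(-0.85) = -1.04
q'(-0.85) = 21.47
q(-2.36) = -192.99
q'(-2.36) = 306.73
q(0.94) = -8.87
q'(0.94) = -26.31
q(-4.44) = -2113.14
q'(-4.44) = 1826.83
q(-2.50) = -239.57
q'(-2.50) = 359.57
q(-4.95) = -3210.81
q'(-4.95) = 2501.40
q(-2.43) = -215.35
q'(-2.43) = 332.44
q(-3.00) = -475.54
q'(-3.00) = 597.85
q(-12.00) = -102460.03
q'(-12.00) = 33726.94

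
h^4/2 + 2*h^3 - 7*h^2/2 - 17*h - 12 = (h/2 + 1/2)*(h - 3)*(h + 2)*(h + 4)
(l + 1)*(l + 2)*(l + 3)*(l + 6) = l^4 + 12*l^3 + 47*l^2 + 72*l + 36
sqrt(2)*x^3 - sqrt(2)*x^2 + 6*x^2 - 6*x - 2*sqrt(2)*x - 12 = (x - 2)*(x + 3*sqrt(2))*(sqrt(2)*x + sqrt(2))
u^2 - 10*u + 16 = (u - 8)*(u - 2)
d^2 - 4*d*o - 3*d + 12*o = (d - 3)*(d - 4*o)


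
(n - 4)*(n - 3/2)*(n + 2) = n^3 - 7*n^2/2 - 5*n + 12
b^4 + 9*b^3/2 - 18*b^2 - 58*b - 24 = (b - 4)*(b + 1/2)*(b + 2)*(b + 6)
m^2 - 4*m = m*(m - 4)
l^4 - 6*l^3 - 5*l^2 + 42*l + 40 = (l - 5)*(l - 4)*(l + 1)*(l + 2)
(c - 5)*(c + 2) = c^2 - 3*c - 10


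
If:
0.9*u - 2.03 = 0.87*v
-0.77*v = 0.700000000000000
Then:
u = 1.38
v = -0.91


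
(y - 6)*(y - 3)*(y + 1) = y^3 - 8*y^2 + 9*y + 18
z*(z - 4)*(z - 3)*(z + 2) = z^4 - 5*z^3 - 2*z^2 + 24*z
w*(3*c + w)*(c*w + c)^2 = 3*c^3*w^3 + 6*c^3*w^2 + 3*c^3*w + c^2*w^4 + 2*c^2*w^3 + c^2*w^2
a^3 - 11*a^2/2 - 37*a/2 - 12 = (a - 8)*(a + 1)*(a + 3/2)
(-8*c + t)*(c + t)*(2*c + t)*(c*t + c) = -16*c^4*t - 16*c^4 - 22*c^3*t^2 - 22*c^3*t - 5*c^2*t^3 - 5*c^2*t^2 + c*t^4 + c*t^3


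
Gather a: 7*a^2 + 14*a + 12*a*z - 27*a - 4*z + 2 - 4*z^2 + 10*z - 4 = 7*a^2 + a*(12*z - 13) - 4*z^2 + 6*z - 2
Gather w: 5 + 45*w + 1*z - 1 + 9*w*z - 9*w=w*(9*z + 36) + z + 4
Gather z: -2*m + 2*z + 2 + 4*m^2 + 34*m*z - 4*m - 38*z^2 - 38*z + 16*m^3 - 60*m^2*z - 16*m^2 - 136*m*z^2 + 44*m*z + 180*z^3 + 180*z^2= 16*m^3 - 12*m^2 - 6*m + 180*z^3 + z^2*(142 - 136*m) + z*(-60*m^2 + 78*m - 36) + 2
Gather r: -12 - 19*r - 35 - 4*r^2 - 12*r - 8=-4*r^2 - 31*r - 55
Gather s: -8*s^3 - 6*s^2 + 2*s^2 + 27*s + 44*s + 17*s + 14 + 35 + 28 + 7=-8*s^3 - 4*s^2 + 88*s + 84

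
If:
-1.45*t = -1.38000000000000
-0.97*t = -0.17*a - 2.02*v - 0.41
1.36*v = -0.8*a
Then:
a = -0.50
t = 0.95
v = 0.30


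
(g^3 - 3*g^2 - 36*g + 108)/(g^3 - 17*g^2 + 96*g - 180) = (g^2 + 3*g - 18)/(g^2 - 11*g + 30)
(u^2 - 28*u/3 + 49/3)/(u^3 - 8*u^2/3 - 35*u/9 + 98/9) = 3*(u - 7)/(3*u^2 - u - 14)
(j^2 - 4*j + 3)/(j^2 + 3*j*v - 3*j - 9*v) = (j - 1)/(j + 3*v)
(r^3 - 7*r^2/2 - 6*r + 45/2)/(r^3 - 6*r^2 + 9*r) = (r + 5/2)/r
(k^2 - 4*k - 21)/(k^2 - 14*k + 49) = (k + 3)/(k - 7)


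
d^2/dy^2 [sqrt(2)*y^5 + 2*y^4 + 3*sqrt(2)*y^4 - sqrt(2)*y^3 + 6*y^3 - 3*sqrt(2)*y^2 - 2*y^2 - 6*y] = 20*sqrt(2)*y^3 + 24*y^2 + 36*sqrt(2)*y^2 - 6*sqrt(2)*y + 36*y - 6*sqrt(2) - 4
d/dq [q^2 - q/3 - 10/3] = 2*q - 1/3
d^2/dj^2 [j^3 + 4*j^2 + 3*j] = 6*j + 8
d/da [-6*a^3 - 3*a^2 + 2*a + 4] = -18*a^2 - 6*a + 2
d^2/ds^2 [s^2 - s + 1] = 2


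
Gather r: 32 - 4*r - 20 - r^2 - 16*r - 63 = -r^2 - 20*r - 51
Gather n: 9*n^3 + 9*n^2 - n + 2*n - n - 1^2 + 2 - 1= 9*n^3 + 9*n^2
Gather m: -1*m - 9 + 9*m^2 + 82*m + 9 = 9*m^2 + 81*m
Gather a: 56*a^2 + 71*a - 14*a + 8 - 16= 56*a^2 + 57*a - 8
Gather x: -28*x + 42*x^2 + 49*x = 42*x^2 + 21*x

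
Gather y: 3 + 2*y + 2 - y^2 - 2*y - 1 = 4 - y^2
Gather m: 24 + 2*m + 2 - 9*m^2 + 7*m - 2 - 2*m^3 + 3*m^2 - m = -2*m^3 - 6*m^2 + 8*m + 24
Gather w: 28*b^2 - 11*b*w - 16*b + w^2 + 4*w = 28*b^2 - 16*b + w^2 + w*(4 - 11*b)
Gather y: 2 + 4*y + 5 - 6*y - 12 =-2*y - 5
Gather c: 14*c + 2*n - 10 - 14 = 14*c + 2*n - 24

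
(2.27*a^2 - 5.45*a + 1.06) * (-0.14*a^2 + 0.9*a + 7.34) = -0.3178*a^4 + 2.806*a^3 + 11.6084*a^2 - 39.049*a + 7.7804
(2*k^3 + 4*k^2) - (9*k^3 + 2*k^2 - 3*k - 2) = -7*k^3 + 2*k^2 + 3*k + 2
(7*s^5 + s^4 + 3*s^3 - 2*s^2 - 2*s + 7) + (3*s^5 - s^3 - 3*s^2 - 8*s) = 10*s^5 + s^4 + 2*s^3 - 5*s^2 - 10*s + 7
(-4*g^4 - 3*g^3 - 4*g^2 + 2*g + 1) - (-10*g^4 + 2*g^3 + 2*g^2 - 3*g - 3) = 6*g^4 - 5*g^3 - 6*g^2 + 5*g + 4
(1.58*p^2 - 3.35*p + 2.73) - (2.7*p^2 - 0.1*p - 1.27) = -1.12*p^2 - 3.25*p + 4.0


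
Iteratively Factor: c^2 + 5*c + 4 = (c + 1)*(c + 4)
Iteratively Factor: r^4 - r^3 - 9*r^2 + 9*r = (r - 1)*(r^3 - 9*r) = (r - 1)*(r + 3)*(r^2 - 3*r) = (r - 3)*(r - 1)*(r + 3)*(r)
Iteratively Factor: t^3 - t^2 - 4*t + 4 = (t - 1)*(t^2 - 4) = (t - 1)*(t + 2)*(t - 2)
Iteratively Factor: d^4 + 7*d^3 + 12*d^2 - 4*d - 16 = (d + 4)*(d^3 + 3*d^2 - 4) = (d + 2)*(d + 4)*(d^2 + d - 2) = (d + 2)^2*(d + 4)*(d - 1)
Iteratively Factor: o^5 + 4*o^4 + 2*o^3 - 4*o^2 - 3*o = (o)*(o^4 + 4*o^3 + 2*o^2 - 4*o - 3) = o*(o + 1)*(o^3 + 3*o^2 - o - 3) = o*(o + 1)*(o + 3)*(o^2 - 1) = o*(o + 1)^2*(o + 3)*(o - 1)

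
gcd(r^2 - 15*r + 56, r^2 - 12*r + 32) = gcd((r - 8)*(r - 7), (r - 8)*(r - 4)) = r - 8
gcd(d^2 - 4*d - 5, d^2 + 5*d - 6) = 1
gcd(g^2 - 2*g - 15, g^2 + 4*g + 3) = g + 3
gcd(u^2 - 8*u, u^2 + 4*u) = u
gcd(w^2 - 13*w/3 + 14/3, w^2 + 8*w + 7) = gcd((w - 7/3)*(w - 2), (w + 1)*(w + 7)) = 1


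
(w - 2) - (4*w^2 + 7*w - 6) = -4*w^2 - 6*w + 4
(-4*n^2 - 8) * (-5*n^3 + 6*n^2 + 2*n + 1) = 20*n^5 - 24*n^4 + 32*n^3 - 52*n^2 - 16*n - 8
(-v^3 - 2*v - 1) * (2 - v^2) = v^5 + v^2 - 4*v - 2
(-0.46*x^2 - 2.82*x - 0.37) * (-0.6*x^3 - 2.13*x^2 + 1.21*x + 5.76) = 0.276*x^5 + 2.6718*x^4 + 5.672*x^3 - 5.2737*x^2 - 16.6909*x - 2.1312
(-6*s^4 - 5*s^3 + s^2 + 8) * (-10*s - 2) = 60*s^5 + 62*s^4 - 2*s^2 - 80*s - 16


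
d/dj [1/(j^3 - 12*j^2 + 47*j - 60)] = (-3*j^2 + 24*j - 47)/(j^3 - 12*j^2 + 47*j - 60)^2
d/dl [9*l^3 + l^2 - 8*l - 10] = 27*l^2 + 2*l - 8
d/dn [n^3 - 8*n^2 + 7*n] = 3*n^2 - 16*n + 7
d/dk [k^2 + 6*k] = 2*k + 6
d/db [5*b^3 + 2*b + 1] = 15*b^2 + 2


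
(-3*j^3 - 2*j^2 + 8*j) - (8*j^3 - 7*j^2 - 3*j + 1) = -11*j^3 + 5*j^2 + 11*j - 1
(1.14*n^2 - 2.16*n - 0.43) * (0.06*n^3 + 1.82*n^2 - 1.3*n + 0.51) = 0.0684*n^5 + 1.9452*n^4 - 5.439*n^3 + 2.6068*n^2 - 0.5426*n - 0.2193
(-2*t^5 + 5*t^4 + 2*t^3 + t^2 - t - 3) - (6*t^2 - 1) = -2*t^5 + 5*t^4 + 2*t^3 - 5*t^2 - t - 2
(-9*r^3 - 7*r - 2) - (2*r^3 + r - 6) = -11*r^3 - 8*r + 4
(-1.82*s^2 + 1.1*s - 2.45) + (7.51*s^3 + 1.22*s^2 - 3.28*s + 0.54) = 7.51*s^3 - 0.6*s^2 - 2.18*s - 1.91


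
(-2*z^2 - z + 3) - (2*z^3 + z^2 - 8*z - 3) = -2*z^3 - 3*z^2 + 7*z + 6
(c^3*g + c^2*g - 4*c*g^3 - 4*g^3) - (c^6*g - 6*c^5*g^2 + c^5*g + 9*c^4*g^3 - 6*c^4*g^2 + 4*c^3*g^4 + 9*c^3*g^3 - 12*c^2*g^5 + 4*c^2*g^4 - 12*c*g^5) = -c^6*g + 6*c^5*g^2 - c^5*g - 9*c^4*g^3 + 6*c^4*g^2 - 4*c^3*g^4 - 9*c^3*g^3 + c^3*g + 12*c^2*g^5 - 4*c^2*g^4 + c^2*g + 12*c*g^5 - 4*c*g^3 - 4*g^3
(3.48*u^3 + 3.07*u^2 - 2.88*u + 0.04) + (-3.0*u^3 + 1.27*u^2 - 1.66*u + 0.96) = 0.48*u^3 + 4.34*u^2 - 4.54*u + 1.0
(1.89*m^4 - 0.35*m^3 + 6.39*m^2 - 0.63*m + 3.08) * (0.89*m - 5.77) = 1.6821*m^5 - 11.2168*m^4 + 7.7066*m^3 - 37.431*m^2 + 6.3763*m - 17.7716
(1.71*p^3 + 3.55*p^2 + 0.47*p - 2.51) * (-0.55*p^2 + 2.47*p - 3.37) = -0.9405*p^5 + 2.2712*p^4 + 2.7473*p^3 - 9.4221*p^2 - 7.7836*p + 8.4587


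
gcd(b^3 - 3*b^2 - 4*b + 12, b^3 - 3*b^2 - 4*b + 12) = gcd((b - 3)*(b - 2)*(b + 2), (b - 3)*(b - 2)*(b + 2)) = b^3 - 3*b^2 - 4*b + 12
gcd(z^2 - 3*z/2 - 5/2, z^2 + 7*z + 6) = z + 1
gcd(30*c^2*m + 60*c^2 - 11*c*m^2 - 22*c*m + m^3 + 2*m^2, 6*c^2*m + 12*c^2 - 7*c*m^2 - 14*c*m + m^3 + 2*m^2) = 6*c*m + 12*c - m^2 - 2*m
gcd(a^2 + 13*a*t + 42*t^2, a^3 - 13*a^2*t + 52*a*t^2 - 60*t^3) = 1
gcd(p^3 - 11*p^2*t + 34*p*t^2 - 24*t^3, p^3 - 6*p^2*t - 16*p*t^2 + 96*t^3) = p^2 - 10*p*t + 24*t^2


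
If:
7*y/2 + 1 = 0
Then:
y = -2/7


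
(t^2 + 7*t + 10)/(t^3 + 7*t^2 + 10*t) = 1/t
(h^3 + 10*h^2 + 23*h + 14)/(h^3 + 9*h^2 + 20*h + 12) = (h + 7)/(h + 6)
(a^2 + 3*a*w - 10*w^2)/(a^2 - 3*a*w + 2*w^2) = (-a - 5*w)/(-a + w)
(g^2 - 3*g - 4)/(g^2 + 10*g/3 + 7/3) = 3*(g - 4)/(3*g + 7)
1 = 1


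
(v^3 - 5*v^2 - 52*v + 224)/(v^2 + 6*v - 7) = (v^2 - 12*v + 32)/(v - 1)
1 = 1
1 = 1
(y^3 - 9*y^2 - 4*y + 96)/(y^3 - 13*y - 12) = (y - 8)/(y + 1)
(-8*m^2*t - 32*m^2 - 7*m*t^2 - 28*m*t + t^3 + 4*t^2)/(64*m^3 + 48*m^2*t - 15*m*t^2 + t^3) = (t + 4)/(-8*m + t)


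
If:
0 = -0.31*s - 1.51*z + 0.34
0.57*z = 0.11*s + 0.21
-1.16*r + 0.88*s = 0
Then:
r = -0.27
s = -0.36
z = 0.30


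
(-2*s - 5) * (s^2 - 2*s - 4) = -2*s^3 - s^2 + 18*s + 20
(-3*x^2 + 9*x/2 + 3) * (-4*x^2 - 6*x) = 12*x^4 - 39*x^2 - 18*x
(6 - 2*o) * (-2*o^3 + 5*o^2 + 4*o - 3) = 4*o^4 - 22*o^3 + 22*o^2 + 30*o - 18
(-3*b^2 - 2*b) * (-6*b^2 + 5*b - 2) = 18*b^4 - 3*b^3 - 4*b^2 + 4*b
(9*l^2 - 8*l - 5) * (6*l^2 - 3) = 54*l^4 - 48*l^3 - 57*l^2 + 24*l + 15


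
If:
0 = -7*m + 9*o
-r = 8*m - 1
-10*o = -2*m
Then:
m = 0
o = 0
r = 1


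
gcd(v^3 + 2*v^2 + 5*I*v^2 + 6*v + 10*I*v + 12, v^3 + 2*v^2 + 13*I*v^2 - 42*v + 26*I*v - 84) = v^2 + v*(2 + 6*I) + 12*I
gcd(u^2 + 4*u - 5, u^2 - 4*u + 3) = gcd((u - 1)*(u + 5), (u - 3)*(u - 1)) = u - 1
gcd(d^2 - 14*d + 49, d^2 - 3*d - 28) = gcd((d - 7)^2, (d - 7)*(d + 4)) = d - 7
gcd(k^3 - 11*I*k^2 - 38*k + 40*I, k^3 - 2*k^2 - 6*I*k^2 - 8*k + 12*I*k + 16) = k^2 - 6*I*k - 8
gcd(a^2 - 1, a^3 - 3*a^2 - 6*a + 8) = a - 1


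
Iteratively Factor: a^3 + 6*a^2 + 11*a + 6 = (a + 3)*(a^2 + 3*a + 2) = (a + 2)*(a + 3)*(a + 1)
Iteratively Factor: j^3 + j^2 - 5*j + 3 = (j - 1)*(j^2 + 2*j - 3) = (j - 1)*(j + 3)*(j - 1)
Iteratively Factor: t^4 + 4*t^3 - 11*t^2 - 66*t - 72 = (t - 4)*(t^3 + 8*t^2 + 21*t + 18) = (t - 4)*(t + 3)*(t^2 + 5*t + 6) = (t - 4)*(t + 2)*(t + 3)*(t + 3)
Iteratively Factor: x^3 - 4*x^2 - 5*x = (x + 1)*(x^2 - 5*x) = x*(x + 1)*(x - 5)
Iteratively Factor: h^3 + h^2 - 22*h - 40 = (h + 4)*(h^2 - 3*h - 10) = (h - 5)*(h + 4)*(h + 2)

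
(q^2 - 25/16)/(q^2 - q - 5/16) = (4*q + 5)/(4*q + 1)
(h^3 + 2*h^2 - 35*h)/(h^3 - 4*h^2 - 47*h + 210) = h/(h - 6)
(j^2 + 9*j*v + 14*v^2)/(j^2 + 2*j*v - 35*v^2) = (-j - 2*v)/(-j + 5*v)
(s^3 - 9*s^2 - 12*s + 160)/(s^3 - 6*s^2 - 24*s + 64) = (s - 5)/(s - 2)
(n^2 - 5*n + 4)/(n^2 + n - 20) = (n - 1)/(n + 5)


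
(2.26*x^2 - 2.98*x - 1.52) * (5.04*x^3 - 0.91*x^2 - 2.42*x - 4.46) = 11.3904*x^5 - 17.0758*x^4 - 10.4182*x^3 - 1.4848*x^2 + 16.9692*x + 6.7792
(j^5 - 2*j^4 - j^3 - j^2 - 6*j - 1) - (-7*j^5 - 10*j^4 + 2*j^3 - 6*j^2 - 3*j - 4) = 8*j^5 + 8*j^4 - 3*j^3 + 5*j^2 - 3*j + 3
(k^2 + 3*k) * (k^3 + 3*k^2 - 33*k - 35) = k^5 + 6*k^4 - 24*k^3 - 134*k^2 - 105*k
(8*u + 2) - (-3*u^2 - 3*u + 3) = 3*u^2 + 11*u - 1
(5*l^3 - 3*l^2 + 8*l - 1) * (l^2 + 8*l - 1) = 5*l^5 + 37*l^4 - 21*l^3 + 66*l^2 - 16*l + 1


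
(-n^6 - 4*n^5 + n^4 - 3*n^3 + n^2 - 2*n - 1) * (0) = 0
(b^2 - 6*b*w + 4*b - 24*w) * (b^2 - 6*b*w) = b^4 - 12*b^3*w + 4*b^3 + 36*b^2*w^2 - 48*b^2*w + 144*b*w^2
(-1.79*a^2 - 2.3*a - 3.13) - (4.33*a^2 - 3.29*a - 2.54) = -6.12*a^2 + 0.99*a - 0.59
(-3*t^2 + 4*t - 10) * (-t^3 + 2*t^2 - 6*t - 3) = 3*t^5 - 10*t^4 + 36*t^3 - 35*t^2 + 48*t + 30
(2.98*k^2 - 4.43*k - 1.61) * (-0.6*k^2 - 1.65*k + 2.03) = -1.788*k^4 - 2.259*k^3 + 14.3249*k^2 - 6.3364*k - 3.2683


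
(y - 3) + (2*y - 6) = 3*y - 9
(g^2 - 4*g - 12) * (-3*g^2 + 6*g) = -3*g^4 + 18*g^3 + 12*g^2 - 72*g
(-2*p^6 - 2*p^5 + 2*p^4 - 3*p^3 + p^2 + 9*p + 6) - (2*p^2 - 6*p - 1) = -2*p^6 - 2*p^5 + 2*p^4 - 3*p^3 - p^2 + 15*p + 7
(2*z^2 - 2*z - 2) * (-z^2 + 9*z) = -2*z^4 + 20*z^3 - 16*z^2 - 18*z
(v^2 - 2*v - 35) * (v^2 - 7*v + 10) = v^4 - 9*v^3 - 11*v^2 + 225*v - 350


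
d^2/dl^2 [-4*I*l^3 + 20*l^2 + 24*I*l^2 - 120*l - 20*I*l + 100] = -24*I*l + 40 + 48*I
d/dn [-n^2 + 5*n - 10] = 5 - 2*n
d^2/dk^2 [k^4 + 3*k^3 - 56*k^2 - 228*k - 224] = 12*k^2 + 18*k - 112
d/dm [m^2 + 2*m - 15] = 2*m + 2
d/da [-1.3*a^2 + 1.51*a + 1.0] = 1.51 - 2.6*a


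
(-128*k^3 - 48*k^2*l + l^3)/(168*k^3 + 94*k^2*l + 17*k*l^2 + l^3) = (-32*k^2 - 4*k*l + l^2)/(42*k^2 + 13*k*l + l^2)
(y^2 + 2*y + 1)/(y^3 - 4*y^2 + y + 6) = (y + 1)/(y^2 - 5*y + 6)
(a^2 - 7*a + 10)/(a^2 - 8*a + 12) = (a - 5)/(a - 6)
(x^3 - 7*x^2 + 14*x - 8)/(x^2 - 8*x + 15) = (x^3 - 7*x^2 + 14*x - 8)/(x^2 - 8*x + 15)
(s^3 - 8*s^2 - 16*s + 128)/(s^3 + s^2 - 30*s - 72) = (s^2 - 12*s + 32)/(s^2 - 3*s - 18)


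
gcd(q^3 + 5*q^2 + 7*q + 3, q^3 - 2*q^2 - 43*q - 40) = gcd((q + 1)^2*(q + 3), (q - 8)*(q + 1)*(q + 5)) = q + 1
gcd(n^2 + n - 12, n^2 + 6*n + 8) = n + 4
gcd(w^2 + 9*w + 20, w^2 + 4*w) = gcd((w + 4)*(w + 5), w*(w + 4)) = w + 4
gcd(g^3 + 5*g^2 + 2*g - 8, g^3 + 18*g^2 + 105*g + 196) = g + 4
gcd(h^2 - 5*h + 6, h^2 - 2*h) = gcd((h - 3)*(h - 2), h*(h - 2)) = h - 2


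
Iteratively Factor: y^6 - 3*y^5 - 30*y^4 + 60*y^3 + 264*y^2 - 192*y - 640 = (y - 5)*(y^5 + 2*y^4 - 20*y^3 - 40*y^2 + 64*y + 128) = (y - 5)*(y - 4)*(y^4 + 6*y^3 + 4*y^2 - 24*y - 32) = (y - 5)*(y - 4)*(y + 2)*(y^3 + 4*y^2 - 4*y - 16) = (y - 5)*(y - 4)*(y - 2)*(y + 2)*(y^2 + 6*y + 8) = (y - 5)*(y - 4)*(y - 2)*(y + 2)*(y + 4)*(y + 2)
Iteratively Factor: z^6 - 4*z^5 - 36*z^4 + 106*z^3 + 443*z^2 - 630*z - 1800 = (z - 5)*(z^5 + z^4 - 31*z^3 - 49*z^2 + 198*z + 360) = (z - 5)*(z - 3)*(z^4 + 4*z^3 - 19*z^2 - 106*z - 120) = (z - 5)*(z - 3)*(z + 4)*(z^3 - 19*z - 30) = (z - 5)*(z - 3)*(z + 3)*(z + 4)*(z^2 - 3*z - 10) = (z - 5)*(z - 3)*(z + 2)*(z + 3)*(z + 4)*(z - 5)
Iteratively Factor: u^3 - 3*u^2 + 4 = (u + 1)*(u^2 - 4*u + 4) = (u - 2)*(u + 1)*(u - 2)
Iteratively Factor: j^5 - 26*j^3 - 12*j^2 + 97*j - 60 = (j - 5)*(j^4 + 5*j^3 - j^2 - 17*j + 12) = (j - 5)*(j - 1)*(j^3 + 6*j^2 + 5*j - 12) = (j - 5)*(j - 1)*(j + 4)*(j^2 + 2*j - 3) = (j - 5)*(j - 1)*(j + 3)*(j + 4)*(j - 1)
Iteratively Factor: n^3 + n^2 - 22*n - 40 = (n + 4)*(n^2 - 3*n - 10) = (n - 5)*(n + 4)*(n + 2)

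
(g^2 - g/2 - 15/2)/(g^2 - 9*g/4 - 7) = 2*(-2*g^2 + g + 15)/(-4*g^2 + 9*g + 28)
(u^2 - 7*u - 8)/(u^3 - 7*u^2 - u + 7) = (u - 8)/(u^2 - 8*u + 7)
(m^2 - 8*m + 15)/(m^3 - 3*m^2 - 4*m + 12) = (m - 5)/(m^2 - 4)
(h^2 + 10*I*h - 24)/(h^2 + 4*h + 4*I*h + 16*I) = (h + 6*I)/(h + 4)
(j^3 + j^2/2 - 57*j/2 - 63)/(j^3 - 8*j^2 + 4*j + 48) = (2*j^2 + 13*j + 21)/(2*(j^2 - 2*j - 8))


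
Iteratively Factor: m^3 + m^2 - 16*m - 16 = (m + 4)*(m^2 - 3*m - 4) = (m + 1)*(m + 4)*(m - 4)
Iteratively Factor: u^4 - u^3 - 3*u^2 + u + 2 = (u + 1)*(u^3 - 2*u^2 - u + 2) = (u + 1)^2*(u^2 - 3*u + 2) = (u - 1)*(u + 1)^2*(u - 2)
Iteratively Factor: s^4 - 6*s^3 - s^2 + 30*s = (s - 5)*(s^3 - s^2 - 6*s) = (s - 5)*(s - 3)*(s^2 + 2*s) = s*(s - 5)*(s - 3)*(s + 2)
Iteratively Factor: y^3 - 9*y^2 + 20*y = (y - 5)*(y^2 - 4*y) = (y - 5)*(y - 4)*(y)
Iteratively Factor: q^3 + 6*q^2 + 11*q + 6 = (q + 3)*(q^2 + 3*q + 2) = (q + 2)*(q + 3)*(q + 1)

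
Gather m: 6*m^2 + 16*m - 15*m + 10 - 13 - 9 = 6*m^2 + m - 12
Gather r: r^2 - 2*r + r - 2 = r^2 - r - 2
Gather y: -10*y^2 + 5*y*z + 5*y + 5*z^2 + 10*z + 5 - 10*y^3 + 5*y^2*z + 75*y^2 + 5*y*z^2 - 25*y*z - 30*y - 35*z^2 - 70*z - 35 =-10*y^3 + y^2*(5*z + 65) + y*(5*z^2 - 20*z - 25) - 30*z^2 - 60*z - 30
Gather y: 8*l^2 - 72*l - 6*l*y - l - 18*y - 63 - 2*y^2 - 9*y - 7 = 8*l^2 - 73*l - 2*y^2 + y*(-6*l - 27) - 70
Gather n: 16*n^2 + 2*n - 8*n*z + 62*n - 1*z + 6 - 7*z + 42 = 16*n^2 + n*(64 - 8*z) - 8*z + 48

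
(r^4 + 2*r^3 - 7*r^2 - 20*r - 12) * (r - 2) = r^5 - 11*r^3 - 6*r^2 + 28*r + 24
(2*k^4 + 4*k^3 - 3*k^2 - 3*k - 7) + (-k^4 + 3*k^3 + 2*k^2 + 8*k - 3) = k^4 + 7*k^3 - k^2 + 5*k - 10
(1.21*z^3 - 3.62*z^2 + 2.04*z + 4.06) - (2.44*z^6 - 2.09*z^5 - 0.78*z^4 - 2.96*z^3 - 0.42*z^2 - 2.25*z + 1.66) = -2.44*z^6 + 2.09*z^5 + 0.78*z^4 + 4.17*z^3 - 3.2*z^2 + 4.29*z + 2.4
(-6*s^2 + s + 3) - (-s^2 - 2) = -5*s^2 + s + 5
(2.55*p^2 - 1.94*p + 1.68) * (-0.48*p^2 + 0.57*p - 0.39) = -1.224*p^4 + 2.3847*p^3 - 2.9067*p^2 + 1.7142*p - 0.6552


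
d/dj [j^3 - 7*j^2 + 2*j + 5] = 3*j^2 - 14*j + 2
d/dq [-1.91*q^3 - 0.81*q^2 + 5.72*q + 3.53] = -5.73*q^2 - 1.62*q + 5.72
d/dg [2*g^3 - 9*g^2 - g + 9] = 6*g^2 - 18*g - 1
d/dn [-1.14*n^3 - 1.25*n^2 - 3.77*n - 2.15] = -3.42*n^2 - 2.5*n - 3.77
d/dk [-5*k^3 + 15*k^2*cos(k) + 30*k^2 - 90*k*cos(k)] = -15*k^2*sin(k) - 15*k^2 + 90*k*sin(k) + 30*k*cos(k) + 60*k - 90*cos(k)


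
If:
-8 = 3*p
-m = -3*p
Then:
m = -8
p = -8/3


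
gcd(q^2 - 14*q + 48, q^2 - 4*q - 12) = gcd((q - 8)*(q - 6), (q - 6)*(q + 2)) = q - 6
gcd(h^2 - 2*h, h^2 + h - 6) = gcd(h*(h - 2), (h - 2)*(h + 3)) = h - 2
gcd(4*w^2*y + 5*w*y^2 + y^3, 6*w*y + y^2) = y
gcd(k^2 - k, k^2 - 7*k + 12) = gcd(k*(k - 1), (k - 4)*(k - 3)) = 1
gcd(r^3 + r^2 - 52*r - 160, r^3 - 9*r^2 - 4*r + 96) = r - 8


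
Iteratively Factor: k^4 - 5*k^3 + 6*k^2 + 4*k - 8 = (k - 2)*(k^3 - 3*k^2 + 4) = (k - 2)^2*(k^2 - k - 2) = (k - 2)^2*(k + 1)*(k - 2)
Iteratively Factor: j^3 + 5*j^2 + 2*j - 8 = (j + 2)*(j^2 + 3*j - 4) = (j + 2)*(j + 4)*(j - 1)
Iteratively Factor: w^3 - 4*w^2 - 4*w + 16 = (w - 4)*(w^2 - 4) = (w - 4)*(w + 2)*(w - 2)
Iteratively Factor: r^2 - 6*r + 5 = (r - 1)*(r - 5)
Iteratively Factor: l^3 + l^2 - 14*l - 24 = (l - 4)*(l^2 + 5*l + 6) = (l - 4)*(l + 2)*(l + 3)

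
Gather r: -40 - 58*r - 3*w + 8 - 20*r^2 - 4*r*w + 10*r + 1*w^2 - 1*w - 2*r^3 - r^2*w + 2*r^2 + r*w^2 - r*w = -2*r^3 + r^2*(-w - 18) + r*(w^2 - 5*w - 48) + w^2 - 4*w - 32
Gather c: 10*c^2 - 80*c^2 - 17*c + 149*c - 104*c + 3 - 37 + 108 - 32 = -70*c^2 + 28*c + 42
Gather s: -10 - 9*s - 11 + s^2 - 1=s^2 - 9*s - 22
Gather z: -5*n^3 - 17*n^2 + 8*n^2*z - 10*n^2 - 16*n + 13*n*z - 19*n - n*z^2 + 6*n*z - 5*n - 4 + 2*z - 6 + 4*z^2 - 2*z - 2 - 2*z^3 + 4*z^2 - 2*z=-5*n^3 - 27*n^2 - 40*n - 2*z^3 + z^2*(8 - n) + z*(8*n^2 + 19*n - 2) - 12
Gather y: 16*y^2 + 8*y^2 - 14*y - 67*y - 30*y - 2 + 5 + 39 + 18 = 24*y^2 - 111*y + 60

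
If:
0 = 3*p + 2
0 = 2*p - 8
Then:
No Solution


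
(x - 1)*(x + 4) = x^2 + 3*x - 4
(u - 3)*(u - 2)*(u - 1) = u^3 - 6*u^2 + 11*u - 6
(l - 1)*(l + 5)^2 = l^3 + 9*l^2 + 15*l - 25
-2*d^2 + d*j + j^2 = (-d + j)*(2*d + j)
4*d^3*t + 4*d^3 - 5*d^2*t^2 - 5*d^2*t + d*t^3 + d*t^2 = (-4*d + t)*(-d + t)*(d*t + d)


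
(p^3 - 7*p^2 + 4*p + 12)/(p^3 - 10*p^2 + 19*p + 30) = (p - 2)/(p - 5)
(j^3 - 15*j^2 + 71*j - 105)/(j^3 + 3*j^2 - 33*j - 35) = (j^2 - 10*j + 21)/(j^2 + 8*j + 7)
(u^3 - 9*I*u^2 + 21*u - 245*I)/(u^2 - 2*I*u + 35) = u - 7*I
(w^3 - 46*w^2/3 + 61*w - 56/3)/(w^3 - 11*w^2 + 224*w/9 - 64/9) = 3*(w - 7)/(3*w - 8)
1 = 1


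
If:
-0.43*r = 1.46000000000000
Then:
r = -3.40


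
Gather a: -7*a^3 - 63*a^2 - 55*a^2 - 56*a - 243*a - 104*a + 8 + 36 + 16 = -7*a^3 - 118*a^2 - 403*a + 60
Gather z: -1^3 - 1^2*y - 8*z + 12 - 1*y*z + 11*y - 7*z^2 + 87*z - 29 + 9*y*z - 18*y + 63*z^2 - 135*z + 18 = -8*y + 56*z^2 + z*(8*y - 56)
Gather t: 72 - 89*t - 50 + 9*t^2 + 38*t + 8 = 9*t^2 - 51*t + 30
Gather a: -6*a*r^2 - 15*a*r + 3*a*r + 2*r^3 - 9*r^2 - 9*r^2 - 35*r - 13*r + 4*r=a*(-6*r^2 - 12*r) + 2*r^3 - 18*r^2 - 44*r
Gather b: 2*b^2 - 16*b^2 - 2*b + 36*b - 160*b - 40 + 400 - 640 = -14*b^2 - 126*b - 280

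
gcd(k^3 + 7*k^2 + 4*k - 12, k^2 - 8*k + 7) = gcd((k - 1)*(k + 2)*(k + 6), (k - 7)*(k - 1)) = k - 1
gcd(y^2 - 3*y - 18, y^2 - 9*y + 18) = y - 6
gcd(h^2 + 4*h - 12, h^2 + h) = 1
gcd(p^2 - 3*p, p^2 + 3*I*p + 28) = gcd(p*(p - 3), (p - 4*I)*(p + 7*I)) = 1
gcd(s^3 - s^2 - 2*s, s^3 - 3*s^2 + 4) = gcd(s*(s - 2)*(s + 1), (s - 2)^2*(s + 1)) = s^2 - s - 2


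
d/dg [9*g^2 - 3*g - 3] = 18*g - 3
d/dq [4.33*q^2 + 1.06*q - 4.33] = 8.66*q + 1.06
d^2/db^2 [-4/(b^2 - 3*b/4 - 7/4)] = 32*(-16*b^2 + 12*b + (8*b - 3)^2 + 28)/(-4*b^2 + 3*b + 7)^3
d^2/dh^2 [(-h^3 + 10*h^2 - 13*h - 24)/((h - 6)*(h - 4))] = 2*(11*h^3 - 72*h^2 - 72*h + 816)/(h^6 - 30*h^5 + 372*h^4 - 2440*h^3 + 8928*h^2 - 17280*h + 13824)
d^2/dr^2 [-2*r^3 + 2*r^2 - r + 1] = 4 - 12*r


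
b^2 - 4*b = b*(b - 4)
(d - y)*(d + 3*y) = d^2 + 2*d*y - 3*y^2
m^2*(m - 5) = m^3 - 5*m^2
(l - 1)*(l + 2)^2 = l^3 + 3*l^2 - 4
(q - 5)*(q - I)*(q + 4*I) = q^3 - 5*q^2 + 3*I*q^2 + 4*q - 15*I*q - 20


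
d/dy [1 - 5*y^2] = -10*y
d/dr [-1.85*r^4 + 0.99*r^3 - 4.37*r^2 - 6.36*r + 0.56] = -7.4*r^3 + 2.97*r^2 - 8.74*r - 6.36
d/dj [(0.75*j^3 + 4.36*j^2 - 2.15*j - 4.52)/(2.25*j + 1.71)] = (3.375*j^3 + 13.6575*j^2 + 14.9112*j + 6.4935)/(5.0625*j^2 + 7.695*j + 2.9241)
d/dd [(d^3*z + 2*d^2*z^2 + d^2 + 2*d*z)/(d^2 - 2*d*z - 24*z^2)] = z*(d^4 - 4*d^3*z - 76*d^2*z^2 - 4*d^2 - 96*d*z^3 - 48*d*z - 48*z^2)/(d^4 - 4*d^3*z - 44*d^2*z^2 + 96*d*z^3 + 576*z^4)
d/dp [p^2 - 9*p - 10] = 2*p - 9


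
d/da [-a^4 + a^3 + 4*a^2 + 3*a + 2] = -4*a^3 + 3*a^2 + 8*a + 3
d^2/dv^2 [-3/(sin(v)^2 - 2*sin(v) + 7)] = 6*(2*sin(v)^4 - 3*sin(v)^3 - 15*sin(v)^2 + 13*sin(v) + 3)/(sin(v)^2 - 2*sin(v) + 7)^3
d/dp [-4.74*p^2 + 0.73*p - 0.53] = 0.73 - 9.48*p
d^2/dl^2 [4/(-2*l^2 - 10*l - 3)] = 16*(2*l^2 + 10*l - 2*(2*l + 5)^2 + 3)/(2*l^2 + 10*l + 3)^3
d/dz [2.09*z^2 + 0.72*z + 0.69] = 4.18*z + 0.72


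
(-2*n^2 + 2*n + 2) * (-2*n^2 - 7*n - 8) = 4*n^4 + 10*n^3 - 2*n^2 - 30*n - 16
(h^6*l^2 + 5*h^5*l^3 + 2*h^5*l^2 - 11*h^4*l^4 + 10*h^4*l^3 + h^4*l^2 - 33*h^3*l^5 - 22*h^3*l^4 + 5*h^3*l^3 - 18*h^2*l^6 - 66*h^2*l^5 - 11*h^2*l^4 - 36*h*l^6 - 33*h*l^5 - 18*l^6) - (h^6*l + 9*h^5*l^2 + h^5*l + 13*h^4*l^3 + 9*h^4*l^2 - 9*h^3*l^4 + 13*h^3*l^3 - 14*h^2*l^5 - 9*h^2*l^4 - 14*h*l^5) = h^6*l^2 - h^6*l + 5*h^5*l^3 - 7*h^5*l^2 - h^5*l - 11*h^4*l^4 - 3*h^4*l^3 - 8*h^4*l^2 - 33*h^3*l^5 - 13*h^3*l^4 - 8*h^3*l^3 - 18*h^2*l^6 - 52*h^2*l^5 - 2*h^2*l^4 - 36*h*l^6 - 19*h*l^5 - 18*l^6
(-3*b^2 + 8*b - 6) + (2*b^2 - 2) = -b^2 + 8*b - 8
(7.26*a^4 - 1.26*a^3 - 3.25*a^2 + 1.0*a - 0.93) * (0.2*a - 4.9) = 1.452*a^5 - 35.826*a^4 + 5.524*a^3 + 16.125*a^2 - 5.086*a + 4.557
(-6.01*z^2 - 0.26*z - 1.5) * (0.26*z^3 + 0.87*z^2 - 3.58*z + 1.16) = -1.5626*z^5 - 5.2963*z^4 + 20.8996*z^3 - 7.3458*z^2 + 5.0684*z - 1.74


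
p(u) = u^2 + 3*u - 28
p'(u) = 2*u + 3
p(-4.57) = -20.83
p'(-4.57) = -6.14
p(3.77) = -2.48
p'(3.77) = 10.54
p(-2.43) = -29.39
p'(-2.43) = -1.86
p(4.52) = 5.99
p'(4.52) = 12.04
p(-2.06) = -29.94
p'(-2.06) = -1.12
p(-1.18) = -30.15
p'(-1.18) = 0.64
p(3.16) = -8.53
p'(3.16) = 9.32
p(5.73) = 22.02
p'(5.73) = 14.46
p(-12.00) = 80.00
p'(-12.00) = -21.00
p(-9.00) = 26.00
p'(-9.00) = -15.00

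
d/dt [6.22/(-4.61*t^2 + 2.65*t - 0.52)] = (57.3484*t - 16.483)/(4.61*t^2 - 2.65*t + 0.52)^2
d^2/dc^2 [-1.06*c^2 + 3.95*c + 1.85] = -2.12000000000000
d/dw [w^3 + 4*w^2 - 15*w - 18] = 3*w^2 + 8*w - 15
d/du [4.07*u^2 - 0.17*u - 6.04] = 8.14*u - 0.17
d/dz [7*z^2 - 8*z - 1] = 14*z - 8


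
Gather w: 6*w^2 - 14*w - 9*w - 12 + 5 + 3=6*w^2 - 23*w - 4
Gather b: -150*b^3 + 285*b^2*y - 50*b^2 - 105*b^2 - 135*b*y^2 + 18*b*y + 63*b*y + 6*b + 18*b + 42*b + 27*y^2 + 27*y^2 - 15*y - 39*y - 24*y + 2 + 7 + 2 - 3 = -150*b^3 + b^2*(285*y - 155) + b*(-135*y^2 + 81*y + 66) + 54*y^2 - 78*y + 8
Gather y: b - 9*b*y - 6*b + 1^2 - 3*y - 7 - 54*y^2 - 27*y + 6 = -5*b - 54*y^2 + y*(-9*b - 30)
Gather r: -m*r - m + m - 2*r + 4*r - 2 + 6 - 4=r*(2 - m)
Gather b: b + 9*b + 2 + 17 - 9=10*b + 10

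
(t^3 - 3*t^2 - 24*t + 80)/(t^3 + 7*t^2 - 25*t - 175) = (t^2 - 8*t + 16)/(t^2 + 2*t - 35)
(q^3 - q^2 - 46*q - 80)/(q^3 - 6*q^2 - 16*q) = (q + 5)/q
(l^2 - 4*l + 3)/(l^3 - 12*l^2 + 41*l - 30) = (l - 3)/(l^2 - 11*l + 30)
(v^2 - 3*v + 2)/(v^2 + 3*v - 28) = (v^2 - 3*v + 2)/(v^2 + 3*v - 28)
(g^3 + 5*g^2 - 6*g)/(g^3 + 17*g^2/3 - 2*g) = 3*(g - 1)/(3*g - 1)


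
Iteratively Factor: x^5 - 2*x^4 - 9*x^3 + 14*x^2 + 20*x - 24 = (x - 1)*(x^4 - x^3 - 10*x^2 + 4*x + 24) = (x - 2)*(x - 1)*(x^3 + x^2 - 8*x - 12) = (x - 3)*(x - 2)*(x - 1)*(x^2 + 4*x + 4) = (x - 3)*(x - 2)*(x - 1)*(x + 2)*(x + 2)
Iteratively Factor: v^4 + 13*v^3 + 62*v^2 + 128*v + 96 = (v + 4)*(v^3 + 9*v^2 + 26*v + 24) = (v + 3)*(v + 4)*(v^2 + 6*v + 8) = (v + 3)*(v + 4)^2*(v + 2)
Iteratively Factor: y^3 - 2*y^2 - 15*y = (y - 5)*(y^2 + 3*y) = (y - 5)*(y + 3)*(y)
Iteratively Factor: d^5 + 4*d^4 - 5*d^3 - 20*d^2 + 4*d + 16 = (d + 4)*(d^4 - 5*d^2 + 4) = (d - 1)*(d + 4)*(d^3 + d^2 - 4*d - 4) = (d - 1)*(d + 2)*(d + 4)*(d^2 - d - 2) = (d - 1)*(d + 1)*(d + 2)*(d + 4)*(d - 2)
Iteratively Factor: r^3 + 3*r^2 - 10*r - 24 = (r - 3)*(r^2 + 6*r + 8) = (r - 3)*(r + 4)*(r + 2)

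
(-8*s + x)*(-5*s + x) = 40*s^2 - 13*s*x + x^2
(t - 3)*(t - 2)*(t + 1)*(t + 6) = t^4 + 2*t^3 - 23*t^2 + 12*t + 36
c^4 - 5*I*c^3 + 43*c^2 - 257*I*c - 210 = (c - 6*I)*(c - 5*I)*(c - I)*(c + 7*I)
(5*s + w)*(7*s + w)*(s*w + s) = 35*s^3*w + 35*s^3 + 12*s^2*w^2 + 12*s^2*w + s*w^3 + s*w^2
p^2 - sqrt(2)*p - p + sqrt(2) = (p - 1)*(p - sqrt(2))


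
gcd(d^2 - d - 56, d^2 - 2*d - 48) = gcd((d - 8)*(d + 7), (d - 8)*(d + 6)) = d - 8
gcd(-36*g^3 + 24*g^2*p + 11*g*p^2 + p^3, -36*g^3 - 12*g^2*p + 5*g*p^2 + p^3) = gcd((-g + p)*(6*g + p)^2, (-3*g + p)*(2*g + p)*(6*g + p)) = 6*g + p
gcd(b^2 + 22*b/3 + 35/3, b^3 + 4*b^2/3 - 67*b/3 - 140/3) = b + 7/3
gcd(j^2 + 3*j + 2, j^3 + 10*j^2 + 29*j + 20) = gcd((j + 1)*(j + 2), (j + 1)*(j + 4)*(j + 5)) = j + 1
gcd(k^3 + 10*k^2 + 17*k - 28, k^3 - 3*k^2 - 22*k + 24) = k^2 + 3*k - 4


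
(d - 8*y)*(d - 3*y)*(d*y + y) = d^3*y - 11*d^2*y^2 + d^2*y + 24*d*y^3 - 11*d*y^2 + 24*y^3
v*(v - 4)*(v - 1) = v^3 - 5*v^2 + 4*v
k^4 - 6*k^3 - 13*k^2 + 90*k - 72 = (k - 6)*(k - 3)*(k - 1)*(k + 4)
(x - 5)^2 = x^2 - 10*x + 25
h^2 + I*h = h*(h + I)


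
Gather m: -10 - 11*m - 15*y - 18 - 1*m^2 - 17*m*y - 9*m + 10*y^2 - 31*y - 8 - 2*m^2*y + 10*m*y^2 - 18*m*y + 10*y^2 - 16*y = m^2*(-2*y - 1) + m*(10*y^2 - 35*y - 20) + 20*y^2 - 62*y - 36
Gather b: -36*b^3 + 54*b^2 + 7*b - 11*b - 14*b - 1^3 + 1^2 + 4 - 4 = -36*b^3 + 54*b^2 - 18*b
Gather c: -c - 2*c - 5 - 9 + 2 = -3*c - 12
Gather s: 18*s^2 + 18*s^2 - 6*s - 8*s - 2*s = 36*s^2 - 16*s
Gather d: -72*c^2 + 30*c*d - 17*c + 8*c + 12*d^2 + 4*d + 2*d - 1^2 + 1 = -72*c^2 - 9*c + 12*d^2 + d*(30*c + 6)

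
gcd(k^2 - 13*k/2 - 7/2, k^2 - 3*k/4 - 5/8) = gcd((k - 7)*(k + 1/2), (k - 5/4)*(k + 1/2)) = k + 1/2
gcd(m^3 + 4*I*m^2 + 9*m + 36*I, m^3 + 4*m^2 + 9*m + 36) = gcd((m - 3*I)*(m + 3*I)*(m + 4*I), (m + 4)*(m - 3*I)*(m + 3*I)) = m^2 + 9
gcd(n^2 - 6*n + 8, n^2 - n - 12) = n - 4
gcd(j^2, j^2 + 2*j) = j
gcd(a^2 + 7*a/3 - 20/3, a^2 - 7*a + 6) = 1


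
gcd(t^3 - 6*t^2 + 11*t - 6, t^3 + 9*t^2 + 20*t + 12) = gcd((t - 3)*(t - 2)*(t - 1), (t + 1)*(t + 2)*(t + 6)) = 1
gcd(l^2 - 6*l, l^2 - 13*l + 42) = l - 6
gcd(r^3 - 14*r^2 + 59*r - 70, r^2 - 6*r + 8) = r - 2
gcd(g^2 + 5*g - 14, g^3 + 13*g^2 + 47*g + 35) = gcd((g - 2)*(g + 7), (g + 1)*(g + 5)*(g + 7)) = g + 7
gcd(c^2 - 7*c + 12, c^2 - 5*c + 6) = c - 3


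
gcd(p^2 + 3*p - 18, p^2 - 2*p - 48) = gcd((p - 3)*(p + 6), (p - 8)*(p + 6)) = p + 6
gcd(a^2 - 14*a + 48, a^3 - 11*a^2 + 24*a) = a - 8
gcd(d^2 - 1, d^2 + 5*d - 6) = d - 1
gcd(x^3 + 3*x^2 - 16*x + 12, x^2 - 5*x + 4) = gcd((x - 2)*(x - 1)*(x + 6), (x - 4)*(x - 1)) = x - 1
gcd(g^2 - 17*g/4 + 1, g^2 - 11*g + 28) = g - 4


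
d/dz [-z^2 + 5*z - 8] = 5 - 2*z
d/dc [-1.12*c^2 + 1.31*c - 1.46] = 1.31 - 2.24*c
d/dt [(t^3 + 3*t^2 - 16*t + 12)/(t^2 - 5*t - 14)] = (t^4 - 10*t^3 - 41*t^2 - 108*t + 284)/(t^4 - 10*t^3 - 3*t^2 + 140*t + 196)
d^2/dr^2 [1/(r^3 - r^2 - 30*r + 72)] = 2*((1 - 3*r)*(r^3 - r^2 - 30*r + 72) + (-3*r^2 + 2*r + 30)^2)/(r^3 - r^2 - 30*r + 72)^3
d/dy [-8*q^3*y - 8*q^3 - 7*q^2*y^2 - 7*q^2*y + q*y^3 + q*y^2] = q*(-8*q^2 - 14*q*y - 7*q + 3*y^2 + 2*y)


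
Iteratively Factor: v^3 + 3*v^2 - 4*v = (v)*(v^2 + 3*v - 4) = v*(v - 1)*(v + 4)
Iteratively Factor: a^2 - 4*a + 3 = (a - 3)*(a - 1)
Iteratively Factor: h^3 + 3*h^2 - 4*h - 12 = (h + 2)*(h^2 + h - 6) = (h + 2)*(h + 3)*(h - 2)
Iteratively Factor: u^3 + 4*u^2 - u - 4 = (u + 1)*(u^2 + 3*u - 4) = (u + 1)*(u + 4)*(u - 1)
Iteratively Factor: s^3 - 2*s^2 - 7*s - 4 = (s + 1)*(s^2 - 3*s - 4) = (s - 4)*(s + 1)*(s + 1)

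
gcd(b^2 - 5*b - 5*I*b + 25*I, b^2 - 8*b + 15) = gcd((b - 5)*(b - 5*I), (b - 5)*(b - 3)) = b - 5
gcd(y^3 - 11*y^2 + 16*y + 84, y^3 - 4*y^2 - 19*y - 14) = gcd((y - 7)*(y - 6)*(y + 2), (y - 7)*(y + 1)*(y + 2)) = y^2 - 5*y - 14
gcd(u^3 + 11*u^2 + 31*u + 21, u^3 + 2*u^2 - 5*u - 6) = u^2 + 4*u + 3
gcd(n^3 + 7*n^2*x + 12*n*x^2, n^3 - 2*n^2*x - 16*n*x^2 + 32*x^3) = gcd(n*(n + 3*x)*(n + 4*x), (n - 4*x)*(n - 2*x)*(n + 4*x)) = n + 4*x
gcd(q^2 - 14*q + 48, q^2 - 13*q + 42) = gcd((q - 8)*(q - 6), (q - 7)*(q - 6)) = q - 6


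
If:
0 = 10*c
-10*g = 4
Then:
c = 0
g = -2/5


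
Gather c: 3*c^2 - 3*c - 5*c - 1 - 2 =3*c^2 - 8*c - 3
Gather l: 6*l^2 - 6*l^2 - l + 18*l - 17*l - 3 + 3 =0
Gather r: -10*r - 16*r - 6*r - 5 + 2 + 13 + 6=16 - 32*r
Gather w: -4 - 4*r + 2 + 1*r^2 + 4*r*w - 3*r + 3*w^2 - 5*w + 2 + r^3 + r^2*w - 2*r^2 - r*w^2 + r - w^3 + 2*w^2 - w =r^3 - r^2 - 6*r - w^3 + w^2*(5 - r) + w*(r^2 + 4*r - 6)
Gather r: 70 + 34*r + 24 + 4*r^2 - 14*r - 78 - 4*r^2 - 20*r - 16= 0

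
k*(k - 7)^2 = k^3 - 14*k^2 + 49*k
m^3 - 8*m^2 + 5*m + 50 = (m - 5)^2*(m + 2)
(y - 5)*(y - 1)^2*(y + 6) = y^4 - y^3 - 31*y^2 + 61*y - 30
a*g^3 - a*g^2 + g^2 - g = g*(g - 1)*(a*g + 1)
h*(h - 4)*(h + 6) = h^3 + 2*h^2 - 24*h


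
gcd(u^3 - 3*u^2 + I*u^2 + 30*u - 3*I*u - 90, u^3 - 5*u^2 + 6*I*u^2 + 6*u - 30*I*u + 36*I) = u^2 + u*(-3 + 6*I) - 18*I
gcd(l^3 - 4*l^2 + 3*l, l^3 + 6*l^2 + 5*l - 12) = l - 1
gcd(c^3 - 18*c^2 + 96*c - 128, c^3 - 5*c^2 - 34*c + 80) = c^2 - 10*c + 16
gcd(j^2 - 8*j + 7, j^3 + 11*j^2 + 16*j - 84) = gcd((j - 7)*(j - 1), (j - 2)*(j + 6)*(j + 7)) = 1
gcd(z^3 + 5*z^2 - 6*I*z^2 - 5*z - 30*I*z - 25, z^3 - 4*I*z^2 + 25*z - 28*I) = z - I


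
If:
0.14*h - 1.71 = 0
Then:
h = 12.21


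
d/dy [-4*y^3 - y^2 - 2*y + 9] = -12*y^2 - 2*y - 2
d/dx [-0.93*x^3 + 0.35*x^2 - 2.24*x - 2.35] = -2.79*x^2 + 0.7*x - 2.24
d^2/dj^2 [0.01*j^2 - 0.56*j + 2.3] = 0.0200000000000000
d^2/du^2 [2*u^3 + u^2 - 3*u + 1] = 12*u + 2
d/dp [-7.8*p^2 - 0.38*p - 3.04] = -15.6*p - 0.38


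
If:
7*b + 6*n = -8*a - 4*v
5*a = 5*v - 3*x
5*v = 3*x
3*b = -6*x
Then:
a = 0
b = -2*x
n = 29*x/15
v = 3*x/5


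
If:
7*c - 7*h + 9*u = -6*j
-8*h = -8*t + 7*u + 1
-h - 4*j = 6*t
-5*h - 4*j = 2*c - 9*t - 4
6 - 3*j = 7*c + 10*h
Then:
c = 14229/24607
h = 3360/24607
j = 4813/24607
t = -11306/73821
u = -34987/73821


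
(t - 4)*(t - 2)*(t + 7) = t^3 + t^2 - 34*t + 56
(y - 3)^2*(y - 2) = y^3 - 8*y^2 + 21*y - 18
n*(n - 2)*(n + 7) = n^3 + 5*n^2 - 14*n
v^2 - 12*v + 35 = (v - 7)*(v - 5)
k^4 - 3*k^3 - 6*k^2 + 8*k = k*(k - 4)*(k - 1)*(k + 2)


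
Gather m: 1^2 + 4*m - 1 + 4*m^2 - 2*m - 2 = 4*m^2 + 2*m - 2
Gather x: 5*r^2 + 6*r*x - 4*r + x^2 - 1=5*r^2 + 6*r*x - 4*r + x^2 - 1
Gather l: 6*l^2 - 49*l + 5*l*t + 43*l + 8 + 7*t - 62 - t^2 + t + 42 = 6*l^2 + l*(5*t - 6) - t^2 + 8*t - 12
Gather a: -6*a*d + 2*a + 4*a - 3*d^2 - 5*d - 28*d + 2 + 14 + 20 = a*(6 - 6*d) - 3*d^2 - 33*d + 36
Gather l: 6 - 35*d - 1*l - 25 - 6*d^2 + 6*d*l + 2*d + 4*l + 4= -6*d^2 - 33*d + l*(6*d + 3) - 15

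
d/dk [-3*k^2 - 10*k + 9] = -6*k - 10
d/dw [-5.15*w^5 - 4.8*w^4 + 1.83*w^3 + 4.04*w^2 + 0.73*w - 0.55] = -25.75*w^4 - 19.2*w^3 + 5.49*w^2 + 8.08*w + 0.73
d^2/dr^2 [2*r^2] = 4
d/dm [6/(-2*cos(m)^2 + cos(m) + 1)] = 6*(1 - 4*cos(m))*sin(m)/(cos(m) - cos(2*m))^2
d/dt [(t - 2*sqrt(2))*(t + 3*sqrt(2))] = 2*t + sqrt(2)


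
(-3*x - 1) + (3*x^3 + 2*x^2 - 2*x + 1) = 3*x^3 + 2*x^2 - 5*x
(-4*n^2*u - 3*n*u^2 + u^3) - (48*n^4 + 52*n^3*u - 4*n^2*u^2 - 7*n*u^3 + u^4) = -48*n^4 - 52*n^3*u + 4*n^2*u^2 - 4*n^2*u + 7*n*u^3 - 3*n*u^2 - u^4 + u^3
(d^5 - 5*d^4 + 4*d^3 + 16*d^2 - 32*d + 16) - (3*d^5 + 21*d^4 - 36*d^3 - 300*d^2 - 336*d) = -2*d^5 - 26*d^4 + 40*d^3 + 316*d^2 + 304*d + 16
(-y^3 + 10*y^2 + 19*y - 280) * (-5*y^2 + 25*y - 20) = 5*y^5 - 75*y^4 + 175*y^3 + 1675*y^2 - 7380*y + 5600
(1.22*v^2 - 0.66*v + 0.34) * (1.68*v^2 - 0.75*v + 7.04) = 2.0496*v^4 - 2.0238*v^3 + 9.655*v^2 - 4.9014*v + 2.3936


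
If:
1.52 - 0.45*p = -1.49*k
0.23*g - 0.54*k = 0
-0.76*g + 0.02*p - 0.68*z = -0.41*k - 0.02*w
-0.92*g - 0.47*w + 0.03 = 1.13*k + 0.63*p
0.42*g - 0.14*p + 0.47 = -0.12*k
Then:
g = 0.01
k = 0.00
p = 3.39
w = -4.52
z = -0.04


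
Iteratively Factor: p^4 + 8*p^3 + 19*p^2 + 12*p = (p)*(p^3 + 8*p^2 + 19*p + 12) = p*(p + 4)*(p^2 + 4*p + 3) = p*(p + 1)*(p + 4)*(p + 3)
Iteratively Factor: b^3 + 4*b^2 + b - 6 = (b + 2)*(b^2 + 2*b - 3) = (b + 2)*(b + 3)*(b - 1)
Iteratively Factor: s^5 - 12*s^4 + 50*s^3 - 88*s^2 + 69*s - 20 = (s - 1)*(s^4 - 11*s^3 + 39*s^2 - 49*s + 20) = (s - 5)*(s - 1)*(s^3 - 6*s^2 + 9*s - 4) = (s - 5)*(s - 1)^2*(s^2 - 5*s + 4) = (s - 5)*(s - 4)*(s - 1)^2*(s - 1)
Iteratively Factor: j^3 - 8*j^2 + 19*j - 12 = (j - 4)*(j^2 - 4*j + 3) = (j - 4)*(j - 3)*(j - 1)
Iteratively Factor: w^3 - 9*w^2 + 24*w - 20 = (w - 2)*(w^2 - 7*w + 10) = (w - 5)*(w - 2)*(w - 2)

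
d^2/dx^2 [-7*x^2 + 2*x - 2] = -14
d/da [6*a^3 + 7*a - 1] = 18*a^2 + 7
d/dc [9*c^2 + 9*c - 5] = 18*c + 9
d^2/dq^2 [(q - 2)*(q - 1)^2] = 6*q - 8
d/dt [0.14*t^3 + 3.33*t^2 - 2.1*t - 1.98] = 0.42*t^2 + 6.66*t - 2.1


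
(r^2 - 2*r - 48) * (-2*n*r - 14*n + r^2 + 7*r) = -2*n*r^3 - 10*n*r^2 + 124*n*r + 672*n + r^4 + 5*r^3 - 62*r^2 - 336*r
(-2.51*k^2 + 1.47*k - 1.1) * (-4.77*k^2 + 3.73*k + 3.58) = 11.9727*k^4 - 16.3742*k^3 + 1.7443*k^2 + 1.1596*k - 3.938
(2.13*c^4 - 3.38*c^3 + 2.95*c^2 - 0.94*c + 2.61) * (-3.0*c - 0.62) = -6.39*c^5 + 8.8194*c^4 - 6.7544*c^3 + 0.991*c^2 - 7.2472*c - 1.6182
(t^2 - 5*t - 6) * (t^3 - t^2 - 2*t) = t^5 - 6*t^4 - 3*t^3 + 16*t^2 + 12*t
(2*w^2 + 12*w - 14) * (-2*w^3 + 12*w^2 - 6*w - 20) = -4*w^5 + 160*w^3 - 280*w^2 - 156*w + 280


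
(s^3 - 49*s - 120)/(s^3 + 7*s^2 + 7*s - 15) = (s - 8)/(s - 1)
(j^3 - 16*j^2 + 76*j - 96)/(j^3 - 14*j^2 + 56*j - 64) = (j - 6)/(j - 4)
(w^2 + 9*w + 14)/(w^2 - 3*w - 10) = (w + 7)/(w - 5)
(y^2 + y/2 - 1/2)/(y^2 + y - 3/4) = 2*(y + 1)/(2*y + 3)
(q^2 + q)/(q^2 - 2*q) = (q + 1)/(q - 2)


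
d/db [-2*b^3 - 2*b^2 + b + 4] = -6*b^2 - 4*b + 1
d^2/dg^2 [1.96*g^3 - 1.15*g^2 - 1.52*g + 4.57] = 11.76*g - 2.3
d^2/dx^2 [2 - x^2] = -2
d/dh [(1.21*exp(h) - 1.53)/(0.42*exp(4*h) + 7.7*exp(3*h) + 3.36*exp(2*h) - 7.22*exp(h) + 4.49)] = (-1.5246*exp(4*h) - 16.0636*exp(3*h) + 31.2774*exp(2*h) + 10.2816*exp(h) - 5.6137)*exp(h)/(0.1764*exp(8*h) + 6.468*exp(7*h) + 62.1124*exp(6*h) + 45.6792*exp(5*h) - 96.1268*exp(4*h) + 20.6276*exp(3*h) + 82.3012*exp(2*h) - 64.8356*exp(h) + 20.1601)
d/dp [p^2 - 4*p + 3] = 2*p - 4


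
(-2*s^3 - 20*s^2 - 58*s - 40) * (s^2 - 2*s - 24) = -2*s^5 - 16*s^4 + 30*s^3 + 556*s^2 + 1472*s + 960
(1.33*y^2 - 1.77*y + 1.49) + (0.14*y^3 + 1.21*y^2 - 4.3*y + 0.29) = 0.14*y^3 + 2.54*y^2 - 6.07*y + 1.78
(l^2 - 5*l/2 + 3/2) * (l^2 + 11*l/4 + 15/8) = l^4 + l^3/4 - 7*l^2/2 - 9*l/16 + 45/16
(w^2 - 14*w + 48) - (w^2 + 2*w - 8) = 56 - 16*w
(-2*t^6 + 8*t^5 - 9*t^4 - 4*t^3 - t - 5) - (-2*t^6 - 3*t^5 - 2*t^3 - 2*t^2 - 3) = 11*t^5 - 9*t^4 - 2*t^3 + 2*t^2 - t - 2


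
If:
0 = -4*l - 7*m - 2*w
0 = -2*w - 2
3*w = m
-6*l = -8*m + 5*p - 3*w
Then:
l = 23/4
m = -3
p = -123/10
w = -1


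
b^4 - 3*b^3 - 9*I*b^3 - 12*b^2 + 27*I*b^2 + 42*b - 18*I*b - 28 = (b - 2)*(b - 1)*(b - 7*I)*(b - 2*I)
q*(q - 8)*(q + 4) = q^3 - 4*q^2 - 32*q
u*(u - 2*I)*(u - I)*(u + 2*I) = u^4 - I*u^3 + 4*u^2 - 4*I*u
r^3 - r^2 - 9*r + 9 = (r - 3)*(r - 1)*(r + 3)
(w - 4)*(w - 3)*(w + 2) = w^3 - 5*w^2 - 2*w + 24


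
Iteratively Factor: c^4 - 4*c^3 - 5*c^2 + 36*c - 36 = (c - 2)*(c^3 - 2*c^2 - 9*c + 18) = (c - 2)^2*(c^2 - 9) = (c - 3)*(c - 2)^2*(c + 3)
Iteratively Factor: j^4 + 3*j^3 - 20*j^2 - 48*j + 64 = (j + 4)*(j^3 - j^2 - 16*j + 16) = (j - 1)*(j + 4)*(j^2 - 16) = (j - 4)*(j - 1)*(j + 4)*(j + 4)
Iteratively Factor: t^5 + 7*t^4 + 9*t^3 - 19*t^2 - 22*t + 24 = (t - 1)*(t^4 + 8*t^3 + 17*t^2 - 2*t - 24) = (t - 1)*(t + 3)*(t^3 + 5*t^2 + 2*t - 8) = (t - 1)*(t + 3)*(t + 4)*(t^2 + t - 2) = (t - 1)^2*(t + 3)*(t + 4)*(t + 2)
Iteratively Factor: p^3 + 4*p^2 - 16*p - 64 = (p + 4)*(p^2 - 16) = (p - 4)*(p + 4)*(p + 4)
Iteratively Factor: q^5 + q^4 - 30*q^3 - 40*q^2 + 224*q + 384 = (q + 2)*(q^4 - q^3 - 28*q^2 + 16*q + 192) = (q - 4)*(q + 2)*(q^3 + 3*q^2 - 16*q - 48) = (q - 4)^2*(q + 2)*(q^2 + 7*q + 12) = (q - 4)^2*(q + 2)*(q + 4)*(q + 3)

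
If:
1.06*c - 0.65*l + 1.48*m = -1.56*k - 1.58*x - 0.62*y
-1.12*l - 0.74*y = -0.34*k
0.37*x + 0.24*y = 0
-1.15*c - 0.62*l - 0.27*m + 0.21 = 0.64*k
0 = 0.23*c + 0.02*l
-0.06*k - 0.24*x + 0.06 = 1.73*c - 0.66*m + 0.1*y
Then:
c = -0.02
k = 0.15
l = 0.28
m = -0.11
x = 0.23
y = -0.36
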